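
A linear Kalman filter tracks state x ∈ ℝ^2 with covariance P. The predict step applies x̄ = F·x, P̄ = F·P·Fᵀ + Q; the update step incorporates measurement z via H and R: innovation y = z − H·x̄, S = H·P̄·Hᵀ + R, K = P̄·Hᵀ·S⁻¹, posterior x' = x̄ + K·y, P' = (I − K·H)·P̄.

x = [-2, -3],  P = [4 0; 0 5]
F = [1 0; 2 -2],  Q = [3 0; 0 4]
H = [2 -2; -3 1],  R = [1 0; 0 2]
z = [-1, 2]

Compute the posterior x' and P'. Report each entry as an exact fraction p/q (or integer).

x̄ = F·x = [-2, 2]
P̄ = F·P·Fᵀ + Q = [7 8; 8 40]
y = z − H·x̄ = [7, -6]
S = H·P̄·Hᵀ + R = [125 -58; -58 57]
K = P̄·Hᵀ·S⁻¹ = [-868/3761 -1741/3761; -2720/3761 -1712/3761]
x' = x̄ + K·y = [-3152/3761, -1246/3761]
P' = (I − K·H)·P̄ = [1958/3761 2392/3761; 2392/3761 3752/3761]

x' = [-3152/3761, -1246/3761]
P' = [1958/3761 2392/3761; 2392/3761 3752/3761]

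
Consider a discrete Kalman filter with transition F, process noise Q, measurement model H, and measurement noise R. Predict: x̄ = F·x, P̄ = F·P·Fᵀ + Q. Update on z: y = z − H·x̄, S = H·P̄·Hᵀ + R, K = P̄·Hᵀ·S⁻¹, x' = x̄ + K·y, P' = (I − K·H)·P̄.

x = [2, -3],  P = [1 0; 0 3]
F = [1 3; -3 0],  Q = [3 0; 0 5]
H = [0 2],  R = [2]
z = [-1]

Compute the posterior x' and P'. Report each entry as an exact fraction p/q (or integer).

x̄ = F·x = [-7, -6]
P̄ = F·P·Fᵀ + Q = [31 -3; -3 14]
y = z − H·x̄ = [11]
S = H·P̄·Hᵀ + R = [58]
K = P̄·Hᵀ·S⁻¹ = [-3/29; 14/29]
x' = x̄ + K·y = [-236/29, -20/29]
P' = (I − K·H)·P̄ = [881/29 -3/29; -3/29 14/29]

x' = [-236/29, -20/29]
P' = [881/29 -3/29; -3/29 14/29]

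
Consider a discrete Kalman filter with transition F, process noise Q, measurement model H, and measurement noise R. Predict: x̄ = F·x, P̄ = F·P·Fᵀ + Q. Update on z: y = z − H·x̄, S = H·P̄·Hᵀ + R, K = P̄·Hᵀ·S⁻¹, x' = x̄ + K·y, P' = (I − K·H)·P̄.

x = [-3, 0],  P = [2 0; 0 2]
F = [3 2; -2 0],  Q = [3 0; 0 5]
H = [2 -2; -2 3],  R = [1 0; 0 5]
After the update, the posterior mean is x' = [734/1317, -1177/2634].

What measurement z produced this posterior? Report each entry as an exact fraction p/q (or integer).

x̄ = F·x = [-9, 6]
P̄ = F·P·Fᵀ + Q = [29 -12; -12 13]
S = H·P̄·Hᵀ + R = [265 -314; -314 382]
K = P̄·Hᵀ·S⁻¹ = [904/1317 419/1317; 341/1317 995/2634]
x' − x̄ = [12587/1317, -16981/2634] = K·y
y = (KᵀK)⁻¹·Kᵀ·(x' − x̄) = [32, -39]
z = y + H·x̄ = [32, -39] + [-30, 36] = [2, -3]

z = [2, -3]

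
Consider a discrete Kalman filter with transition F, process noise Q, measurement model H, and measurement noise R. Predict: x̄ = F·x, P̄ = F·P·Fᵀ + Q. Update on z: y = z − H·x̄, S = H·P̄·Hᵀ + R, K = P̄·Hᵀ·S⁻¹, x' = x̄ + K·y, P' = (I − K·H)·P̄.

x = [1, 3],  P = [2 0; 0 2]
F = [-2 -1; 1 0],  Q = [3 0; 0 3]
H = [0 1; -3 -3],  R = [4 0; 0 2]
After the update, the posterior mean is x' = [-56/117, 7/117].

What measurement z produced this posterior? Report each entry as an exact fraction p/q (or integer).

z = [-1, 1]

x̄ = F·x = [-5, 1]
P̄ = F·P·Fᵀ + Q = [13 -4; -4 5]
S = H·P̄·Hᵀ + R = [9 -3; -3 92]
K = P̄·Hᵀ·S⁻¹ = [-449/819 -85/273; 451/819 -4/273]
x' − x̄ = [529/117, -110/117] = K·y
y = (KᵀK)⁻¹·Kᵀ·(x' − x̄) = [-2, -11]
z = y + H·x̄ = [-2, -11] + [1, 12] = [-1, 1]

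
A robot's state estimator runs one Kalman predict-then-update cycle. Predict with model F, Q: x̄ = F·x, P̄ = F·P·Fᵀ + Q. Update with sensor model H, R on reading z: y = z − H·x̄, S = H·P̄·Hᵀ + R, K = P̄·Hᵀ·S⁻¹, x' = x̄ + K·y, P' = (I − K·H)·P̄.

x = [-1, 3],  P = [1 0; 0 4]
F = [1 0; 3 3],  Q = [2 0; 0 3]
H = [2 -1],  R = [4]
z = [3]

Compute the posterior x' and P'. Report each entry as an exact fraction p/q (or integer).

x̄ = F·x = [-1, 6]
P̄ = F·P·Fᵀ + Q = [3 3; 3 48]
y = z − H·x̄ = [11]
S = H·P̄·Hᵀ + R = [52]
K = P̄·Hᵀ·S⁻¹ = [3/52; -21/26]
x' = x̄ + K·y = [-19/52, -75/26]
P' = (I − K·H)·P̄ = [147/52 141/26; 141/26 183/13]

x' = [-19/52, -75/26]
P' = [147/52 141/26; 141/26 183/13]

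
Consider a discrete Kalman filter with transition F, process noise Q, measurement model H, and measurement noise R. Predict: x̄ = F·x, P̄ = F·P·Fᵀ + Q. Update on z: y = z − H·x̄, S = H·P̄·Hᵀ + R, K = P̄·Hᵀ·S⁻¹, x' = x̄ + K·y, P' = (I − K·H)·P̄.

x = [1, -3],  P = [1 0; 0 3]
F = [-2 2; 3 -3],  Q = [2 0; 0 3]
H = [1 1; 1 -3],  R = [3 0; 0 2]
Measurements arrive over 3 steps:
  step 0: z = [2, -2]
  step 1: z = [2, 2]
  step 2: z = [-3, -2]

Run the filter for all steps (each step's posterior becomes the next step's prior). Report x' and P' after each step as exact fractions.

step 0: x̄ = F·x = [-8, 12]
step 0: P̄ = F·P·Fᵀ + Q = [18 -24; -24 39]
step 0: y = z − H·x̄ = [-2, 42]
step 0: S = H·P̄·Hᵀ + R = [12 -51; -51 515]
step 0: K = P̄·Hᵀ·S⁻¹ = [500/1193 258/1193; 178/1193 -309/1193]
step 0: x' = x̄ + K·y = [292/1193, 982/1193]
step 0: P' = (I − K·H)·P̄ = [1254/1193 246/1193; 246/1193 288/1193]
step 1: x̄ = F·x = [1380/1193, -2070/1193]
step 1: P̄ = F·P·Fᵀ + Q = [6586/1193 -6300/1193; -6300/1193 13029/1193]
step 1: y = z − H·x̄ = [3076/1193, -5204/1193]
step 1: S = H·P̄·Hᵀ + R = [10594/1193 -19901/1193; -19901/1193 164033/1193]
step 1: K = P̄·Hᵀ·S⁻¹ = [464468/1124657 231090/1124657; 168090/1124657 -290793/1124657]
step 1: x' = x̄ + K·y = [1490476/1124657, -249546/1124657]
step 1: P' = (I − K·H)·P̄ = [1160598/1124657 232806/1124657; 232806/1124657 271464/1124657]
step 2: x̄ = F·x = [-3480044/1124657, 5220066/1124657]
step 2: P̄ = F·P·Fᵀ + Q = [6115114/1124657 -5798700/1124657; -5798700/1124657 12072021/1124657]
step 2: y = z − H·x̄ = [-5113993/1124657, 16890928/1124657]
step 2: S = H·P̄·Hᵀ + R = [9963706/1124657 -18503549/1124657; -18503549/1124657 151804817/1124657]
step 2: K = P̄·Hᵀ·S⁻¹ = [429530132/1040456993 213499410/1040456993; 155512410/1040456993 -269010057/1040456993]
step 2: x' = x̄ + K·y = [-1966152384/1040456993, 81923016/1040456993]
step 2: P' = (I − K·H)·P̄ = [1073192502/1040456993 215397894/1040456993; 215397894/1040456993 251139336/1040456993]

step 0: x' = [292/1193, 982/1193], P' = [1254/1193 246/1193; 246/1193 288/1193]
step 1: x' = [1490476/1124657, -249546/1124657], P' = [1160598/1124657 232806/1124657; 232806/1124657 271464/1124657]
step 2: x' = [-1966152384/1040456993, 81923016/1040456993], P' = [1073192502/1040456993 215397894/1040456993; 215397894/1040456993 251139336/1040456993]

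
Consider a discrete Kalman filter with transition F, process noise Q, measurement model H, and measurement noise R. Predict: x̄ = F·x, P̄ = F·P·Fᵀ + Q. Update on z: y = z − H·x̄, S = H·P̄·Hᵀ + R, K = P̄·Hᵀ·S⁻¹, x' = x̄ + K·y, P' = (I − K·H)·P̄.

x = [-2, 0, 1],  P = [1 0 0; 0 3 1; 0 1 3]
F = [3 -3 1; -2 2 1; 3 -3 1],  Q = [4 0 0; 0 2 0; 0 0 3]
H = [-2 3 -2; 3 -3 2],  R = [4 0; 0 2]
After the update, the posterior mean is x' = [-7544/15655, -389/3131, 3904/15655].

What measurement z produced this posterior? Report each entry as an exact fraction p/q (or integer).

z = [-1, -1]

x̄ = F·x = [-5, 5, -5]
P̄ = F·P·Fᵀ + Q = [37 -22 33; -22 25 -22; 33 -22 36]
S = H·P̄·Hᵀ + R = [1313 -1515; -1515 1760]
K = P̄·Hᵀ·S⁻¹ = [1117/3131 69/155; 1321/3131 8/31; 3/3131 21/155]
x' − x̄ = [70731/15655, -16044/3131, 82179/15655] = K·y
y = (KᵀK)⁻¹·Kᵀ·(x' − x̄) = [-36, 39]
z = y + H·x̄ = [-36, 39] + [35, -40] = [-1, -1]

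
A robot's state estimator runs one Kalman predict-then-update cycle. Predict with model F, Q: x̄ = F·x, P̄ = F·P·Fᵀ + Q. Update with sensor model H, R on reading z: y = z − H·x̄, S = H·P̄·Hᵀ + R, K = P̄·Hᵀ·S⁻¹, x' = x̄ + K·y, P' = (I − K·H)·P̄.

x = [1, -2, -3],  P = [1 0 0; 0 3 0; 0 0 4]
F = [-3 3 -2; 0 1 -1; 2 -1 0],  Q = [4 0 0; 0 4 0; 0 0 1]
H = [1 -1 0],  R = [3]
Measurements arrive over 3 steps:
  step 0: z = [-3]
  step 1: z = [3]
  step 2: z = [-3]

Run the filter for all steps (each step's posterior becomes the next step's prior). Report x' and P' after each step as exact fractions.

step 0: x' = [-23/12, 7/6, 11/3], P' = [55/4 21/2 -2; 21/2 10 -1; -2 -1 4]
step 1: x' = [566/537, -1096/537, -2243/537], P' = [2892/179 2565/179 686/179; 2565/179 2739/179 998/179; 686/179 998/179 1592/179]
step 2: x' = [-26200/29667, 5719/2697, 4208/1023], P' = [153984/9889 12069/899 997/341; 12069/899 12690/899 140/31; 997/341 140/31 2743/341]

step 0: x̄ = F·x = [-3, 1, 4]
step 0: P̄ = F·P·Fᵀ + Q = [56 17 -15; 17 11 -3; -15 -3 8]
step 0: y = z − H·x̄ = [1]
step 0: S = H·P̄·Hᵀ + R = [36]
step 0: K = P̄·Hᵀ·S⁻¹ = [13/12; 1/6; -1/3]
step 0: x' = x̄ + K·y = [-23/12, 7/6, 11/3]
step 0: P' = (I − K·H)·P̄ = [55/4 21/2 -2; 21/2 10 -1; -2 -1 4]
step 1: x̄ = F·x = [23/12, -5/2, -5]
step 1: P̄ = F·P·Fᵀ + Q = [131/4 11/2 -12; 11/2 20 14; -12 14 24]
step 1: y = z − H·x̄ = [-17/12]
step 1: S = H·P̄·Hᵀ + R = [179/4]
step 1: K = P̄·Hᵀ·S⁻¹ = [109/179; -58/179; -104/179]
step 1: x' = x̄ + K·y = [566/537, -1096/537, -2243/537]
step 1: P' = (I − K·H)·P̄ = [2892/179 2565/179 686/179; 2565/179 2739/179 998/179; 686/179 998/179 1592/179]
step 2: x̄ = F·x = [-500/537, 1147/537, 2228/537]
step 2: P̄ = F·P·Fᵀ + Q = [7849/179 774/179 -3232/179; 774/179 3051/179 2017/179; -3232/179 2017/179 4226/179]
step 2: y = z − H·x̄ = [12/179]
step 2: S = H·P̄·Hᵀ + R = [9889/179]
step 2: K = P̄·Hᵀ·S⁻¹ = [7075/9889; -207/899; -181/341]
step 2: x' = x̄ + K·y = [-26200/29667, 5719/2697, 4208/1023]
step 2: P' = (I − K·H)·P̄ = [153984/9889 12069/899 997/341; 12069/899 12690/899 140/31; 997/341 140/31 2743/341]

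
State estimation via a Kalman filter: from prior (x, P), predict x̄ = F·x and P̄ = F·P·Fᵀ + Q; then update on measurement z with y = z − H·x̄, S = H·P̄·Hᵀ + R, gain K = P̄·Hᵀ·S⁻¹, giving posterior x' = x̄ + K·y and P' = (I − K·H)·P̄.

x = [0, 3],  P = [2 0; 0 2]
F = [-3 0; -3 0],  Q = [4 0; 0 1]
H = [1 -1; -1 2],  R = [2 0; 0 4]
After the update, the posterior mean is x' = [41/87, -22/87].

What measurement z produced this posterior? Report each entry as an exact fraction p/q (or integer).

x̄ = F·x = [0, 0]
P̄ = F·P·Fᵀ + Q = [22 18; 18 19]
S = H·P̄·Hᵀ + R = [7 -6; -6 30]
K = P̄·Hᵀ·S⁻¹ = [34/29 61/87; 15/29 67/87]
x' − x̄ = [41/87, -22/87] = K·y
y = (KᵀK)⁻¹·Kᵀ·(x' − x̄) = [1, -1]
z = y + H·x̄ = [1, -1] + [0, 0] = [1, -1]

z = [1, -1]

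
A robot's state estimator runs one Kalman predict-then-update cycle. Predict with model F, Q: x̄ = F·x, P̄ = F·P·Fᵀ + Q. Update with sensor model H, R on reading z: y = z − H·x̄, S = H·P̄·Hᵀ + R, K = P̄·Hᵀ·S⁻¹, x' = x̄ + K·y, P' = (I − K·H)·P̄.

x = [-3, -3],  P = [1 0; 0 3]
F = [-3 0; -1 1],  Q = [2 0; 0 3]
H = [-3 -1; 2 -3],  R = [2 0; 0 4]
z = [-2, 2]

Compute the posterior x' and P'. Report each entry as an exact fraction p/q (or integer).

x' = [1297/1479, -436/1479]
P' = [88/493 4/1479; 4/1479 508/1479]

x̄ = F·x = [9, 0]
P̄ = F·P·Fᵀ + Q = [11 3; 3 7]
y = z − H·x̄ = [25, -16]
S = H·P̄·Hᵀ + R = [126 -24; -24 75]
K = P̄·Hᵀ·S⁻¹ = [-398/1479 43/493; -260/1479 -379/1479]
x' = x̄ + K·y = [1297/1479, -436/1479]
P' = (I − K·H)·P̄ = [88/493 4/1479; 4/1479 508/1479]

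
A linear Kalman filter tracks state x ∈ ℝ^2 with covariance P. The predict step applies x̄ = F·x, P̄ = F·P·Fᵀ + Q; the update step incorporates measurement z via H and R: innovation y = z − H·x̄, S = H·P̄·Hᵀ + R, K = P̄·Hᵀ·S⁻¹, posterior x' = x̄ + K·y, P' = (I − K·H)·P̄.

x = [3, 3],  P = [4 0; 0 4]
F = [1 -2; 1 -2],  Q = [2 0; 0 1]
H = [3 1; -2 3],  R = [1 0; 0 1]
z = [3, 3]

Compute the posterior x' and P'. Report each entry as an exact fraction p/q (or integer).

x' = [4347/7879, 10452/7879]
P' = [642/7879 206/7879; 206/7879 827/7879]

x̄ = F·x = [-3, -3]
P̄ = F·P·Fᵀ + Q = [22 20; 20 21]
y = z − H·x̄ = [15, 6]
S = H·P̄·Hᵀ + R = [340 71; 71 38]
K = P̄·Hᵀ·S⁻¹ = [2132/7879 -666/7879; 1445/7879 2069/7879]
x' = x̄ + K·y = [4347/7879, 10452/7879]
P' = (I − K·H)·P̄ = [642/7879 206/7879; 206/7879 827/7879]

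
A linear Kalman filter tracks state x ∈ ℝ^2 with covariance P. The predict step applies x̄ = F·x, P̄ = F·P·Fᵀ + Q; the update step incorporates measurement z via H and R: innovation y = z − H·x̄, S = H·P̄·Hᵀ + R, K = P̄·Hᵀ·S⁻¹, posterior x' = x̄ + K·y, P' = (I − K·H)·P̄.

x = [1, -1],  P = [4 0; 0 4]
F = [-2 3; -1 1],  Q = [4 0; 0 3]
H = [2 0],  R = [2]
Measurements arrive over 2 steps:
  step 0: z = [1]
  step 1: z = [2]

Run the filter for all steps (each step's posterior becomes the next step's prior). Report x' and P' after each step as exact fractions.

step 0: x' = [51/113, -6/113], P' = [56/113 20/113; 20/113 443/113]
step 1: x' = [8726/8959, 1011/8959], P' = [4423/8959 1341/8959; 1341/8959 31440/8959]

step 0: x̄ = F·x = [-5, -2]
step 0: P̄ = F·P·Fᵀ + Q = [56 20; 20 11]
step 0: y = z − H·x̄ = [11]
step 0: S = H·P̄·Hᵀ + R = [226]
step 0: K = P̄·Hᵀ·S⁻¹ = [56/113; 20/113]
step 0: x' = x̄ + K·y = [51/113, -6/113]
step 0: P' = (I − K·H)·P̄ = [56/113 20/113; 20/113 443/113]
step 1: x̄ = F·x = [-120/113, -57/113]
step 1: P̄ = F·P·Fᵀ + Q = [4423/113 1341/113; 1341/113 798/113]
step 1: y = z − H·x̄ = [466/113]
step 1: S = H·P̄·Hᵀ + R = [17918/113]
step 1: K = P̄·Hᵀ·S⁻¹ = [4423/8959; 1341/8959]
step 1: x' = x̄ + K·y = [8726/8959, 1011/8959]
step 1: P' = (I − K·H)·P̄ = [4423/8959 1341/8959; 1341/8959 31440/8959]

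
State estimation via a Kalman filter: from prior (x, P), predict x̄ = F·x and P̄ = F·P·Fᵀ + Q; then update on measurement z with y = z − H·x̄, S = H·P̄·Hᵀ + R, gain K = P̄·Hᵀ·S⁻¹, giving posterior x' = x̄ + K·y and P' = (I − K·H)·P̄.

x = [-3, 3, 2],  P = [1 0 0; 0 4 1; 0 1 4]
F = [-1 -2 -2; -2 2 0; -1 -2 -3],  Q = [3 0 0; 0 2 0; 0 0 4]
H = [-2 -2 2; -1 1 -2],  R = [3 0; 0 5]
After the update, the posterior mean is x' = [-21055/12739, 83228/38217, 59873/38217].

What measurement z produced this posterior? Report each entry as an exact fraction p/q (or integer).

x̄ = F·x = [-7, 12, -9]
P̄ = F·P·Fᵀ + Q = [44 -18 51; -18 22 -20; 51 -20 69]
S = H·P̄·Hᵀ + R = [151 -250; -250 667]
K = P̄·Hᵀ·S⁻¹ = [-2550/12739 -4088/12739; -12016/38217 80/38217; -1558/38217 -12559/38217]
x' − x̄ = [68118/12739, -375376/38217, 403826/38217] = K·y
y = (KᵀK)⁻¹·Kᵀ·(x' − x̄) = [31, -36]
z = y + H·x̄ = [31, -36] + [-28, 37] = [3, 1]

z = [3, 1]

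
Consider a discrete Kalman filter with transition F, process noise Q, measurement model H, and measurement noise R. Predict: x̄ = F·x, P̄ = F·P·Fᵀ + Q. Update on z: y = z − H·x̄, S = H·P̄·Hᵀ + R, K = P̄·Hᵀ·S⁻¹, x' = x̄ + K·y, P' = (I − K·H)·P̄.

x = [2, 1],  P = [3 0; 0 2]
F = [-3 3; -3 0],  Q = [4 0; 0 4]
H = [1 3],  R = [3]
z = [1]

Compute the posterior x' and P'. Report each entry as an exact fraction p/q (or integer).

x̄ = F·x = [-3, -6]
P̄ = F·P·Fᵀ + Q = [49 27; 27 31]
y = z − H·x̄ = [22]
S = H·P̄·Hᵀ + R = [493]
K = P̄·Hᵀ·S⁻¹ = [130/493; 120/493]
x' = x̄ + K·y = [1381/493, -318/493]
P' = (I − K·H)·P̄ = [7257/493 -2289/493; -2289/493 883/493]

x' = [1381/493, -318/493]
P' = [7257/493 -2289/493; -2289/493 883/493]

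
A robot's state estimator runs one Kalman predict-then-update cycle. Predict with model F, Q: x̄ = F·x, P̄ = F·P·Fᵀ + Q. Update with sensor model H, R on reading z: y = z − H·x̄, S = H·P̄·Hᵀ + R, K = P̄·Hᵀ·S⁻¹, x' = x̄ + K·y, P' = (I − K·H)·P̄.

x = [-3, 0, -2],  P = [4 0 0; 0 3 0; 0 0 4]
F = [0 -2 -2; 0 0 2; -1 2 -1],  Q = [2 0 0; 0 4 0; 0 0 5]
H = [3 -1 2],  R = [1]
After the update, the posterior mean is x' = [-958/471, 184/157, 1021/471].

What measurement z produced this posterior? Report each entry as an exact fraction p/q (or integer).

z = [-3]

x̄ = F·x = [4, -4, 5]
P̄ = F·P·Fᵀ + Q = [30 -16 -4; -16 20 -8; -4 -8 25]
S = H·P̄·Hᵀ + R = [471]
K = P̄·Hᵀ·S⁻¹ = [98/471; -28/157; 46/471]
x' − x̄ = [-2842/471, 812/157, -1334/471] = K·y
y = (KᵀK)⁻¹·Kᵀ·(x' − x̄) = [-29]
z = y + H·x̄ = [-29] + [26] = [-3]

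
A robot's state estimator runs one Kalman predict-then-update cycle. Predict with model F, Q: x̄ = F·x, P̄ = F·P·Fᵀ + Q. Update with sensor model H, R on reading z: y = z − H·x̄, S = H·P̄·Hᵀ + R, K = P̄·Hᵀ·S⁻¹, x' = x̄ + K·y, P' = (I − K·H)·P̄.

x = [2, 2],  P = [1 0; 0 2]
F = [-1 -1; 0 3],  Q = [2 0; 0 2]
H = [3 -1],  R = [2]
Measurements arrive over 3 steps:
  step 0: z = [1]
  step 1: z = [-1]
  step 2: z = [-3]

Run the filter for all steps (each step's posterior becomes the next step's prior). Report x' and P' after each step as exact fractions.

step 0: x' = [-13/103, -104/103], P' = [74/103 180/103; 180/103 616/103]
step 1: x' = [-2475/7897, 89/7897], P' = [4316/7897 9870/7897; 9870/7897 36067/7897]
step 2: x' = [-425896/933155, 298239/186631], P' = [509629/933155 232665/186631; 232665/186631 848761/186631]

step 0: x̄ = F·x = [-4, 6]
step 0: P̄ = F·P·Fᵀ + Q = [5 -6; -6 20]
step 0: y = z − H·x̄ = [19]
step 0: S = H·P̄·Hᵀ + R = [103]
step 0: K = P̄·Hᵀ·S⁻¹ = [21/103; -38/103]
step 0: x' = x̄ + K·y = [-13/103, -104/103]
step 0: P' = (I − K·H)·P̄ = [74/103 180/103; 180/103 616/103]
step 1: x̄ = F·x = [117/103, -312/103]
step 1: P̄ = F·P·Fᵀ + Q = [1256/103 -2388/103; -2388/103 5750/103]
step 1: y = z − H·x̄ = [-766/103]
step 1: S = H·P̄·Hᵀ + R = [31588/103]
step 1: K = P̄·Hᵀ·S⁻¹ = [1539/7897; -6457/15794]
step 1: x' = x̄ + K·y = [-2475/7897, 89/7897]
step 1: P' = (I − K·H)·P̄ = [4316/7897 9870/7897; 9870/7897 36067/7897]
step 2: x̄ = F·x = [2386/7897, 267/7897]
step 2: P̄ = F·P·Fᵀ + Q = [75917/7897 -137811/7897; -137811/7897 340397/7897]
step 2: y = z − H·x̄ = [-30582/7897]
step 2: S = H·P̄·Hᵀ + R = [1866310/7897]
step 2: K = P̄·Hᵀ·S⁻¹ = [182781/933155; -75383/186631]
step 2: x' = x̄ + K·y = [-425896/933155, 298239/186631]
step 2: P' = (I − K·H)·P̄ = [509629/933155 232665/186631; 232665/186631 848761/186631]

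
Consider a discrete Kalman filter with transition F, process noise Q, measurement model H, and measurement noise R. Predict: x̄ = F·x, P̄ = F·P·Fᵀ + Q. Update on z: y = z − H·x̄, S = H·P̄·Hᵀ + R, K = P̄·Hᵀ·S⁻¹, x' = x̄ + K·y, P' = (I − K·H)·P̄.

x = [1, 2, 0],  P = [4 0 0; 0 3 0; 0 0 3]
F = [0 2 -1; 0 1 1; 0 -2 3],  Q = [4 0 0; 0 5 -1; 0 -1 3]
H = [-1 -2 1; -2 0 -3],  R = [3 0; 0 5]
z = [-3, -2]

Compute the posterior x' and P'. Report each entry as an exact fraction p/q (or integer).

x̄ = F·x = [4, 2, -4]
P̄ = F·P·Fᵀ + Q = [19 3 -21; 3 11 2; -21 2 42]
y = z − H·x̄ = [9, -6]
S = H·P̄·Hᵀ + R = [154 -85; -85 207]
K = P̄·Hᵀ·S⁻¹ = [-7397/24653 -60/24653; -5781/24653 -3803/24653; 57/277 -89/277]
x' = x̄ + K·y = [32399/24653, 20095/24653, -61/277]
P' = (I − K·H)·P̄ = [129645/24653 -96892/24653 -970/277; -96892/24653 92584/24653 797/277; -970/277 797/277 795/277]

x' = [32399/24653, 20095/24653, -61/277]
P' = [129645/24653 -96892/24653 -970/277; -96892/24653 92584/24653 797/277; -970/277 797/277 795/277]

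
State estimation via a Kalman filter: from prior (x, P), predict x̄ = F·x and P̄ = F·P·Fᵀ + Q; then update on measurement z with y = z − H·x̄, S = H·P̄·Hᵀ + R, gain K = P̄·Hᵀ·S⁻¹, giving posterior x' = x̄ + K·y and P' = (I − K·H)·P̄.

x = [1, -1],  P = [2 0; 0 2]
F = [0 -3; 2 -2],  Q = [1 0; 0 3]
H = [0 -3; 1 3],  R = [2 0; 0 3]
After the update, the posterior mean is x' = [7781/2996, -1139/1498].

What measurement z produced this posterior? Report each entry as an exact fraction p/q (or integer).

z = [3, 1]

x̄ = F·x = [3, 4]
P̄ = F·P·Fᵀ + Q = [19 12; 12 19]
S = H·P̄·Hᵀ + R = [173 -207; -207 265]
K = P̄·Hᵀ·S⁻¹ = [1845/2996 2063/2996; -411/1498 69/1498]
x' − x̄ = [-1207/2996, -7131/1498] = K·y
y = (KᵀK)⁻¹·Kᵀ·(x' − x̄) = [15, -14]
z = y + H·x̄ = [15, -14] + [-12, 15] = [3, 1]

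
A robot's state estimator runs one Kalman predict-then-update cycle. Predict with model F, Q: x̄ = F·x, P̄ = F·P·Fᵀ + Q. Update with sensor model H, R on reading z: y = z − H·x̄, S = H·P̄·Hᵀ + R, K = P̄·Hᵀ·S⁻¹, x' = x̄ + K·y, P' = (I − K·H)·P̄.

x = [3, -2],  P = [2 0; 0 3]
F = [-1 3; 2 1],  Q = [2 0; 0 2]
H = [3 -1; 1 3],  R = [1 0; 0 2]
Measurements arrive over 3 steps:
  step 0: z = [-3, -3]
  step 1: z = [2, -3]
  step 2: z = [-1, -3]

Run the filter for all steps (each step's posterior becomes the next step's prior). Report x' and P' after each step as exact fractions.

step 0: x̄ = F·x = [-9, 4]
step 0: P̄ = F·P·Fᵀ + Q = [31 5; 5 13]
step 0: y = z − H·x̄ = [28, -6]
step 0: S = H·P̄·Hᵀ + R = [263 94; 94 180]
step 0: K = P̄·Hᵀ·S⁻¹ = [2879/9626 1913/19252; -472/4813 1423/4813]
step 0: x' = x̄ + K·y = [-11761/9626, -2502/4813]
step 0: P' = (I − K·H)·P̄ = [1055/9626 143/4813; 143/4813 901/4813]
step 1: x̄ = F·x = [-3251/9626, -14263/4813]
step 1: P̄ = F·P·Fᵀ + Q = [34809/9626 2363/4813; 2363/4813 13209/4813]
step 1: y = z − H·x̄ = [479/9626, 59951/9626]
step 1: S = H·P̄·Hᵀ + R = [320969/9626 62981/9626; 62981/9626 320179/9626]
step 1: K = P̄·Hᵀ·S⁻¹ = [2995732/10263965 981097/10263965; -191318/2052793 576062/2052793]
step 1: x' = x̄ + K·y = [558582/2052793, -2505103/2052793]
step 1: P' = (I − K·H)·P̄ = [1094939/10263965 57817/2052793; 57817/2052793 364769/2052793]
step 2: x̄ = F·x = [-8073891/2052793, -1387939/2052793]
step 2: P̄ = F·P·Fᵀ + Q = [36302964/10263965 4727082/10263965; 4727082/10263965 27887871/10263965]
step 2: y = z − H·x̄ = [20780941/2052793, 6079329/2052793]
step 2: S = H·P̄·Hᵀ + R = [67303204/2052793 12612387/2052793; 12612387/2052793 67236845/2052793]
step 2: K = P̄·Hᵀ·S⁻¹ = [620435652/2126947427 203017818/2126947427; -198403626/2126947427 596441067/2126947427]
step 2: x' = x̄ + K·y = [-1483487571/2126947427, -1680211232/2126947427]
step 2: P' = (I − K·H)·P̄ = [1133671296/10634737135 298835628/10634737135; 298835628/10634737135 1888525014/10634737135]

step 0: x' = [-11761/9626, -2502/4813], P' = [1055/9626 143/4813; 143/4813 901/4813]
step 1: x' = [558582/2052793, -2505103/2052793], P' = [1094939/10263965 57817/2052793; 57817/2052793 364769/2052793]
step 2: x' = [-1483487571/2126947427, -1680211232/2126947427], P' = [1133671296/10634737135 298835628/10634737135; 298835628/10634737135 1888525014/10634737135]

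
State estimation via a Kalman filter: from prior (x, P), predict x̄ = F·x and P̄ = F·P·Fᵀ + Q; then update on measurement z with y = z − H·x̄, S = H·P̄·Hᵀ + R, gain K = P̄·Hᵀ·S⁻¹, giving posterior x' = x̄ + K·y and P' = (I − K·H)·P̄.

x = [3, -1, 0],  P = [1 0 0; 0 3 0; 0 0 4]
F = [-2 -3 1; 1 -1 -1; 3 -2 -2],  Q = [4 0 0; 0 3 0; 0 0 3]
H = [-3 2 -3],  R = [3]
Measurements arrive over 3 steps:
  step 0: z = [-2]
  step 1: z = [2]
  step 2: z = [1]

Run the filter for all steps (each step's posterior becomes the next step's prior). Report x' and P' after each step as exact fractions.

step 0: x̄ = F·x = [-3, 4, 11]
step 0: P̄ = F·P·Fᵀ + Q = [39 3 4; 3 11 17; 4 17 40]
step 0: y = z − H·x̄ = [14]
step 0: S = H·P̄·Hᵀ + R = [590]
step 0: K = P̄·Hᵀ·S⁻¹ = [-123/590; -19/295; -49/295]
step 0: x' = x̄ + K·y = [-1746/295, 914/295, 2559/295]
step 0: P' = (I − K·H)·P̄ = [7881/590 -1452/295 -4847/295; -1452/295 2523/295 3153/295; -4847/295 3153/295 6998/295]
step 1: x̄ = F·x = [3309/295, -5219/295, -12184/295]
step 1: P̄ = F·P·Fᵀ + Q = [29693/295 -14093/295 -36558/295; -14093/295 66501/590 149941/590; -36558/295 149941/590 350491/590]
step 1: y = z − H·x̄ = [-15597/295]
step 1: S = H·P̄·Hᵀ + R = [1179519/590]
step 1: K = P̄·Hᵀ·S⁻¹ = [-15182/1179519; -77421/393173; -532243/1179519]
step 1: x' = x̄ + K·y = [4677765/393173, -2862490/393173, -6858605/393173]
step 1: P' = (I − K·H)·P̄ = [118332919/1179519 -20775220/393173 -159868177/1179519; -20775220/393173 13837905/393173 30077911/393173; -159868177/1179519 30077911/393173 220556242/1179519]
step 2: x̄ = F·x = [-7626665/393173, 14398860/393173, 33475485/393173]
step 2: P̄ = F·P·Fᵀ + Q = [140797273/393173 -189830780/393173 -449513905/393173; -189830780/393173 1008796573/1179519 2351042788/1179519; -449513905/393173 2351042788/1179519 5505010564/1179519]
step 2: y = z − H·x̄ = [1585223/12683]
step 2: S = H·P̄·Hᵀ + R = [378483550/38049]
step 2: K = P̄·Hᵀ·S⁻¹ = [26442984/189241775; -53662229/189241775; -250558741/378483550]
step 2: x' = x̄ + K·y = [-11339967101/5866495025, 6922749781/5866495025, 28146696299/11732990050]
step 2: P' = (I − K·H)·P̄ = [961440000997/5866495025 -520234291932/5866495025 -1309082594789/5866495025; -520234291932/5866495025 325083318117/5866495025 738620033109/5866495025; -1309082594789/5866495025 738620033109/5866495025 3610759221361/11732990050]

step 0: x' = [-1746/295, 914/295, 2559/295], P' = [7881/590 -1452/295 -4847/295; -1452/295 2523/295 3153/295; -4847/295 3153/295 6998/295]
step 1: x' = [4677765/393173, -2862490/393173, -6858605/393173], P' = [118332919/1179519 -20775220/393173 -159868177/1179519; -20775220/393173 13837905/393173 30077911/393173; -159868177/1179519 30077911/393173 220556242/1179519]
step 2: x' = [-11339967101/5866495025, 6922749781/5866495025, 28146696299/11732990050], P' = [961440000997/5866495025 -520234291932/5866495025 -1309082594789/5866495025; -520234291932/5866495025 325083318117/5866495025 738620033109/5866495025; -1309082594789/5866495025 738620033109/5866495025 3610759221361/11732990050]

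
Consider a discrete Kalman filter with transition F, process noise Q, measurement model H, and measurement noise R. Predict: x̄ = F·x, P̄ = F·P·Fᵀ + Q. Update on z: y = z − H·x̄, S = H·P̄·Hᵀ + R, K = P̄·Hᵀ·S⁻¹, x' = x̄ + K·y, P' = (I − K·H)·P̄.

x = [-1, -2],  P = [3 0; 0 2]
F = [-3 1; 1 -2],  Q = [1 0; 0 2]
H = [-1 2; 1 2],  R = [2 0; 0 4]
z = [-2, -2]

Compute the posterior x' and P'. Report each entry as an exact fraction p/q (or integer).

x' = [35/69, -305/414]
P' = [154/115 13/69; 13/69 143/414]

x̄ = F·x = [1, 3]
P̄ = F·P·Fᵀ + Q = [30 -13; -13 13]
y = z − H·x̄ = [-7, -9]
S = H·P̄·Hᵀ + R = [136 22; 22 34]
K = P̄·Hᵀ·S⁻¹ = [-166/345 148/345; 52/207 91/414]
x' = x̄ + K·y = [35/69, -305/414]
P' = (I − K·H)·P̄ = [154/115 13/69; 13/69 143/414]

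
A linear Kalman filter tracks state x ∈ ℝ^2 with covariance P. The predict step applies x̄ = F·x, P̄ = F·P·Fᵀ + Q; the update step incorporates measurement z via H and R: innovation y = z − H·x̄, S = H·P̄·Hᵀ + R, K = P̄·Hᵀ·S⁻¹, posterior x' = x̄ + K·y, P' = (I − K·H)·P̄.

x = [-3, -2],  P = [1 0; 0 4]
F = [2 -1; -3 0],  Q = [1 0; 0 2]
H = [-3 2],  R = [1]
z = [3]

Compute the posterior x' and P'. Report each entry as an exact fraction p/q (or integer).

x' = [29/22, 39/11]
P' = [29/22 62/33; 62/33 289/99]

x̄ = F·x = [-4, 9]
P̄ = F·P·Fᵀ + Q = [9 -6; -6 11]
y = z − H·x̄ = [-27]
S = H·P̄·Hᵀ + R = [198]
K = P̄·Hᵀ·S⁻¹ = [-13/66; 20/99]
x' = x̄ + K·y = [29/22, 39/11]
P' = (I − K·H)·P̄ = [29/22 62/33; 62/33 289/99]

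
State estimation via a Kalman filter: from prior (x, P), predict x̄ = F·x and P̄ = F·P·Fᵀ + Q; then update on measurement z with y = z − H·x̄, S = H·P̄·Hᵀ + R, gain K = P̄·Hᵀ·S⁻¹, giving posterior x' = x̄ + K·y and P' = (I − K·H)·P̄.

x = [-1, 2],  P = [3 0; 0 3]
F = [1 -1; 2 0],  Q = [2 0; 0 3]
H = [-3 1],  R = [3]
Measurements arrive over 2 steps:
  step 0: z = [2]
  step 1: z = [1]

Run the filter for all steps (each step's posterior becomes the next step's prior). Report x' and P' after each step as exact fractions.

step 0: x' = [-4/3, -31/18], P' = [2 5; 5 89/6]
step 1: x' = [-1921/2331, -1231/777], P' = [526/777 331/259; 331/259 1167/259]

step 0: x̄ = F·x = [-3, -2]
step 0: P̄ = F·P·Fᵀ + Q = [8 6; 6 15]
step 0: y = z − H·x̄ = [-5]
step 0: S = H·P̄·Hᵀ + R = [54]
step 0: K = P̄·Hᵀ·S⁻¹ = [-1/3; -1/18]
step 0: x' = x̄ + K·y = [-4/3, -31/18]
step 0: P' = (I − K·H)·P̄ = [2 5; 5 89/6]
step 1: x̄ = F·x = [7/18, -8/3]
step 1: P̄ = F·P·Fᵀ + Q = [53/6 -6; -6 11]
step 1: y = z − H·x̄ = [29/6]
step 1: S = H·P̄·Hᵀ + R = [259/2]
step 1: K = P̄·Hᵀ·S⁻¹ = [-65/259; 58/259]
step 1: x' = x̄ + K·y = [-1921/2331, -1231/777]
step 1: P' = (I − K·H)·P̄ = [526/777 331/259; 331/259 1167/259]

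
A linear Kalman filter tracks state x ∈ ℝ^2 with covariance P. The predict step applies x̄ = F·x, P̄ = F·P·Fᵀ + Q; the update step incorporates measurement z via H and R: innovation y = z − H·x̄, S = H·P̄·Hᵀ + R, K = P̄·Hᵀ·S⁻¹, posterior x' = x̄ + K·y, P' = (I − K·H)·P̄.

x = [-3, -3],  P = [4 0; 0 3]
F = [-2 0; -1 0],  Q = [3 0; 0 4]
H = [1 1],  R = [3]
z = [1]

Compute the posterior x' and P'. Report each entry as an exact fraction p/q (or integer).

x̄ = F·x = [6, 3]
P̄ = F·P·Fᵀ + Q = [19 8; 8 8]
y = z − H·x̄ = [-8]
S = H·P̄·Hᵀ + R = [46]
K = P̄·Hᵀ·S⁻¹ = [27/46; 8/23]
x' = x̄ + K·y = [30/23, 5/23]
P' = (I − K·H)·P̄ = [145/46 -32/23; -32/23 56/23]

x' = [30/23, 5/23]
P' = [145/46 -32/23; -32/23 56/23]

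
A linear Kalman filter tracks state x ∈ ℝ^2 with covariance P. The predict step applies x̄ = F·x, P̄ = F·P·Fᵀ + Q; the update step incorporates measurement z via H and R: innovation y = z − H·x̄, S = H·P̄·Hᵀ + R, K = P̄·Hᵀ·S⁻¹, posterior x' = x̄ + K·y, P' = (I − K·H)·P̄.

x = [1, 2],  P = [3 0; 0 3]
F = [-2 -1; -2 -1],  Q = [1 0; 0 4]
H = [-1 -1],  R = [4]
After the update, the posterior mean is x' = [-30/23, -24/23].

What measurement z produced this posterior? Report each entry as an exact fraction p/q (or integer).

z = [2]

x̄ = F·x = [-4, -4]
P̄ = F·P·Fᵀ + Q = [16 15; 15 19]
S = H·P̄·Hᵀ + R = [69]
K = P̄·Hᵀ·S⁻¹ = [-31/69; -34/69]
x' − x̄ = [62/23, 68/23] = K·y
y = (KᵀK)⁻¹·Kᵀ·(x' − x̄) = [-6]
z = y + H·x̄ = [-6] + [8] = [2]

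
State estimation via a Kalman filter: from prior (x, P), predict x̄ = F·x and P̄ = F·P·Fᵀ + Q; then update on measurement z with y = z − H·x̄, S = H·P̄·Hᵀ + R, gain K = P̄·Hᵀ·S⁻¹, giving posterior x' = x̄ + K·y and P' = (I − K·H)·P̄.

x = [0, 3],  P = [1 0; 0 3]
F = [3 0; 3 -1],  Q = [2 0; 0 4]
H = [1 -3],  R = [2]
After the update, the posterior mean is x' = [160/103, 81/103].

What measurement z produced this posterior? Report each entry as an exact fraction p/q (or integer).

x̄ = F·x = [0, -3]
P̄ = F·P·Fᵀ + Q = [11 9; 9 16]
S = H·P̄·Hᵀ + R = [103]
K = P̄·Hᵀ·S⁻¹ = [-16/103; -39/103]
x' − x̄ = [160/103, 390/103] = K·y
y = (KᵀK)⁻¹·Kᵀ·(x' − x̄) = [-10]
z = y + H·x̄ = [-10] + [9] = [-1]

z = [-1]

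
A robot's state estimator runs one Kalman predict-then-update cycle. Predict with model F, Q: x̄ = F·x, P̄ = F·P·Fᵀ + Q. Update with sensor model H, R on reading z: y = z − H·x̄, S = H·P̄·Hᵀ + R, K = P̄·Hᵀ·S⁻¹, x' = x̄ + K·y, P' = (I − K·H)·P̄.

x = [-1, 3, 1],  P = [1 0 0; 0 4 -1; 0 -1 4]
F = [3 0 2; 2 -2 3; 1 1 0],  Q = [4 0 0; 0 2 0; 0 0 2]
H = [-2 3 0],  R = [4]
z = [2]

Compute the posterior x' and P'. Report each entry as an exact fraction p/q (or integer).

x' = [53/57, 70/57, 83/114]
P' = [3991/171 2690/171 809/171; 2690/171 1888/171 520/171; 809/171 520/171 1553/342]

x̄ = F·x = [-1, -5, 2]
P̄ = F·P·Fᵀ + Q = [29 34 1; 34 70 -9; 1 -9 7]
y = z − H·x̄ = [15]
S = H·P̄·Hᵀ + R = [342]
K = P̄·Hᵀ·S⁻¹ = [22/171; 71/171; -29/342]
x' = x̄ + K·y = [53/57, 70/57, 83/114]
P' = (I − K·H)·P̄ = [3991/171 2690/171 809/171; 2690/171 1888/171 520/171; 809/171 520/171 1553/342]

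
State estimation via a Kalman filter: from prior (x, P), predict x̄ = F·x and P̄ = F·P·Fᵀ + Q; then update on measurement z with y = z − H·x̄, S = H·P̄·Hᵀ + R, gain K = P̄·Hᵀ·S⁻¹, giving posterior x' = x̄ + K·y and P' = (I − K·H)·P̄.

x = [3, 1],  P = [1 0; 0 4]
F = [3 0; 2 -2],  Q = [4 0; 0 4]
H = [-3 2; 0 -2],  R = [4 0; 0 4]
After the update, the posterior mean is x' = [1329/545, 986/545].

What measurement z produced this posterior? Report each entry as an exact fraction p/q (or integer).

z = [-3, -3]

x̄ = F·x = [9, 4]
P̄ = F·P·Fᵀ + Q = [13 6; 6 24]
S = H·P̄·Hᵀ + R = [145 -60; -60 100]
K = P̄·Hᵀ·S⁻¹ = [-171/545 -168/545; 6/545 -258/545]
x' − x̄ = [-3576/545, -1194/545] = K·y
y = (KᵀK)⁻¹·Kᵀ·(x' − x̄) = [16, 5]
z = y + H·x̄ = [16, 5] + [-19, -8] = [-3, -3]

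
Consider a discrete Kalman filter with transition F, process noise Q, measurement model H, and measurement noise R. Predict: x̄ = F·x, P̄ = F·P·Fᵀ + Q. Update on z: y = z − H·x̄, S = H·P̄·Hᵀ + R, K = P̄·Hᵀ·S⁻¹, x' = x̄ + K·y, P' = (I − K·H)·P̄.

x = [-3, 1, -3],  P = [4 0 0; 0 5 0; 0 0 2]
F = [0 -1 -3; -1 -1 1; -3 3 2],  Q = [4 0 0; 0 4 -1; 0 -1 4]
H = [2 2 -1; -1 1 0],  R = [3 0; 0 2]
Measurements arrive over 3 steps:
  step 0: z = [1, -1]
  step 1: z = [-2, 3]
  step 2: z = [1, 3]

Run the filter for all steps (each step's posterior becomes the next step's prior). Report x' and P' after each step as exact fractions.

step 0: x' = [48398/14143, 29145/14143, 141201/14143], P' = [35023/14143 22697/14143 108822/14143; 22697/14143 37201/14143 113484/14143; 108822/14143 113484/14143 460767/14143]
step 1: x' = [-118533913/42452673, 28857716/127358019, -386688812/127358019], P' = [109663333/84905346 76705141/254716038 671400677/254716038; 76705141/254716038 893706409/764148114 1905733301/764148114; 671400677/254716038 1905733301/764148114 8548453321/764148114]
step 2: x' = [714624373052/1572637058639, 14059721044339/4717911175917, 28956832998839/4717911175917], P' = [2028020529124/1572637058639 1441380082132/4717911175917 12460498836674/4717911175917; 1441380082132/4717911175917 16631279468234/14153733527751 35561646356722/14153733527751; 12460498836674/4717911175917 35561646356722/14153733527751 158943182365436/14153733527751]

step 0: x̄ = F·x = [8, -1, 6]
step 0: P̄ = F·P·Fᵀ + Q = [27 -1 -27; -1 15 0; -27 0 93]
step 0: y = z − H·x̄ = [-7, 8]
step 0: S = H·P̄·Hᵀ + R = [364 -51; -51 46]
step 0: K = P̄·Hᵀ·S⁻¹ = [2206/14143 -6163/14143; 2104/14143 7252/14143; -5385/14143 2331/14143]
step 0: x' = x̄ + K·y = [48398/14143, 29145/14143, 141201/14143]
step 0: P' = (I − K·H)·P̄ = [35023/14143 22697/14143 108822/14143; 22697/14143 37201/14143 113484/14143; 108822/14143 113484/14143 460767/14143]
step 1: x̄ = F·x = [-452748/14143, 63658/14143, 224643/14143]
step 1: P̄ = F·P·Fᵀ + Q = [4921580/14143 -768969/14143 -3077040/14143; -768969/14143 190345/14143 470231/14143; -3077040/14143 470231/14143 2197054/14143]
step 1: y = z − H·x̄ = [974537/14143, -473977/14143]
step 1: S = H·P̄·Hᵀ + R = [26962667/14143 -13009741/14143; -13009741/14143 6678149/14143]
step 1: K = P̄·Hᵀ·S⁻¹ = [46663201/254716038 -126142429/254716038; 113970121/764148114 331795493/764148114; -236194219/764148114 -54234365/764148114]
step 1: x' = x̄ + K·y = [-118533913/42452673, 28857716/127358019, -386688812/127358019]
step 1: P' = (I − K·H)·P̄ = [109663333/84905346 76705141/254716038 671400677/254716038; 76705141/254716038 893706409/764148114 1905733301/764148114; 671400677/254716038 1905733301/764148114 8548453321/764148114]
step 2: x̄ = F·x = [1131208720/127358019, -59944789/127358019, 380000741/127358019]
step 2: P̄ = F·P·Fᵀ + Q = [46160389280/382074057 -7333732718/382074057 -28058370458/382074057; -7333732718/382074057 6106082365/764148114 4223636219/382074057; -28058370458/382074057 4223636219/382074057 24366395510/382074057]
step 2: y = z − H·x̄ = [-1635169102/127358019, 1573227566/127358019]
step 2: S = H·P̄·Hᵀ + R = [259035414743/382074057 -118496702872/382074057; -118496702872/382074057 129290088025/764148114]
step 2: K = P̄·Hᵀ·S⁻¹ = [863461500778/4717911175917 -2321340752620/4717911175917; 2116397690846/14153733527751 6153569610919/14153733527751; -4352298877316/14153733527751 -909925076650/14153733527751]
step 2: x' = x̄ + K·y = [714624373052/1572637058639, 14059721044339/4717911175917, 28956832998839/4717911175917]
step 2: P' = (I − K·H)·P̄ = [2028020529124/1572637058639 1441380082132/4717911175917 12460498836674/4717911175917; 1441380082132/4717911175917 16631279468234/14153733527751 35561646356722/14153733527751; 12460498836674/4717911175917 35561646356722/14153733527751 158943182365436/14153733527751]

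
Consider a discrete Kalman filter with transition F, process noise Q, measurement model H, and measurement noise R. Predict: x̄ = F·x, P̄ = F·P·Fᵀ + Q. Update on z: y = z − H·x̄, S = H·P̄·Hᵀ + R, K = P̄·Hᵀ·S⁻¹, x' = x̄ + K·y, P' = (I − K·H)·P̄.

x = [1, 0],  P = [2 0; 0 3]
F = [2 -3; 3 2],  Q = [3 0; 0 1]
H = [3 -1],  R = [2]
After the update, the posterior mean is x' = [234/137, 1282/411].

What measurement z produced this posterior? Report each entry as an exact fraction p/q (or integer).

z = [2]

x̄ = F·x = [2, 3]
P̄ = F·P·Fᵀ + Q = [38 -6; -6 31]
S = H·P̄·Hᵀ + R = [411]
K = P̄·Hᵀ·S⁻¹ = [40/137; -49/411]
x' − x̄ = [-40/137, 49/411] = K·y
y = (KᵀK)⁻¹·Kᵀ·(x' − x̄) = [-1]
z = y + H·x̄ = [-1] + [3] = [2]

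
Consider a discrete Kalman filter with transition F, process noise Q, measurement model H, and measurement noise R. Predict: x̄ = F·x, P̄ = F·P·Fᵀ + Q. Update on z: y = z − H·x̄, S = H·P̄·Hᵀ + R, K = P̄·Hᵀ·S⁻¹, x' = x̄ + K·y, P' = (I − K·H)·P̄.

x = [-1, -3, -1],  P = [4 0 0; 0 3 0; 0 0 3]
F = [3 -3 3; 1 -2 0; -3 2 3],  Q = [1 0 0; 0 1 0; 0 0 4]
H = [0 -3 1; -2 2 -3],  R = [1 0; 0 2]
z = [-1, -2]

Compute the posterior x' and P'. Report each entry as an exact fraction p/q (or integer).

x' = [-88641/47863, 60308/47863, 130930/47863]
P' = [338117/47863 -159805/95726 -268908/47863; -159805/95726 114927/191452 74145/47863; -268908/47863 74145/47863 233930/47863]

x̄ = F·x = [3, 5, -6]
P̄ = F·P·Fᵀ + Q = [91 30 -27; 30 17 -24; -27 -24 79]
y = z − H·x̄ = [20, -24]
S = H·P̄·Hᵀ + R = [377 -369; -369 869]
K = P̄·Hᵀ·S⁻¹ = [-58401/95726 -29315/95726; -48201/191452 -10333/191452; 11495/47863 -7842/47863]
x' = x̄ + K·y = [-88641/47863, 60308/47863, 130930/47863]
P' = (I − K·H)·P̄ = [338117/47863 -159805/95726 -268908/47863; -159805/95726 114927/191452 74145/47863; -268908/47863 74145/47863 233930/47863]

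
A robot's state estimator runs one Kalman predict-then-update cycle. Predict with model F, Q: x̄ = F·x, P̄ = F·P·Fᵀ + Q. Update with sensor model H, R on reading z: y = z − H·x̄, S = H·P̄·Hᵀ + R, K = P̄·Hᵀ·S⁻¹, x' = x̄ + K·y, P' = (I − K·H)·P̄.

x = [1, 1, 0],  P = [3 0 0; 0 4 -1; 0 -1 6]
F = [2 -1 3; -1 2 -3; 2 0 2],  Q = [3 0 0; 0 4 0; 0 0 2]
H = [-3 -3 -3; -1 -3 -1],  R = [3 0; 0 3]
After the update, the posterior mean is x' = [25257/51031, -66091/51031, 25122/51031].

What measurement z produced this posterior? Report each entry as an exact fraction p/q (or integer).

z = [1, 3]

x̄ = F·x = [1, 1, 2]
P̄ = F·P·Fᵀ + Q = [79 -77 50; -77 89 -46; 50 -46 38]
S = H·P̄·Hᵀ + R = [543 -24; -24 283]
K = P̄·Hᵀ·S⁻¹ = [-13900/51031 17214/51031; 8470/51031 -25248/51031; -11486/51031 8042/51031]
x' − x̄ = [-25774/51031, -117122/51031, -76940/51031] = K·y
y = (KᵀK)⁻¹·Kᵀ·(x' − x̄) = [13, 9]
z = y + H·x̄ = [13, 9] + [-12, -6] = [1, 3]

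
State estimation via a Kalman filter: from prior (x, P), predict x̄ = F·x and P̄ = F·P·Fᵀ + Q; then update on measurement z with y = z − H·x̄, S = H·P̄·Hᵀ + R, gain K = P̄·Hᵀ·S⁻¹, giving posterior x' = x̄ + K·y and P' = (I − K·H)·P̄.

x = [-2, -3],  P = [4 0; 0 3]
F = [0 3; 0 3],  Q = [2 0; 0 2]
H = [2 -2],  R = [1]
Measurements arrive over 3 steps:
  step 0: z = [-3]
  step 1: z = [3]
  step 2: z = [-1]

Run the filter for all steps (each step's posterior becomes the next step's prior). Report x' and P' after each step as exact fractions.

step 0: x' = [-165/17, -141/17], P' = [477/17 475/17; 475/17 477/17]
step 1: x' = [-411/17, -435/17], P' = [4311/17 4309/17; 4309/17 4311/17]
step 2: x' = [-77, -1301/17], P' = [38817/17 38815/17; 38815/17 38817/17]

step 0: x̄ = F·x = [-9, -9]
step 0: P̄ = F·P·Fᵀ + Q = [29 27; 27 29]
step 0: y = z − H·x̄ = [-3]
step 0: S = H·P̄·Hᵀ + R = [17]
step 0: K = P̄·Hᵀ·S⁻¹ = [4/17; -4/17]
step 0: x' = x̄ + K·y = [-165/17, -141/17]
step 0: P' = (I − K·H)·P̄ = [477/17 475/17; 475/17 477/17]
step 1: x̄ = F·x = [-423/17, -423/17]
step 1: P̄ = F·P·Fᵀ + Q = [4327/17 4293/17; 4293/17 4327/17]
step 1: y = z − H·x̄ = [3]
step 1: S = H·P̄·Hᵀ + R = [17]
step 1: K = P̄·Hᵀ·S⁻¹ = [4/17; -4/17]
step 1: x' = x̄ + K·y = [-411/17, -435/17]
step 1: P' = (I − K·H)·P̄ = [4311/17 4309/17; 4309/17 4311/17]
step 2: x̄ = F·x = [-1305/17, -1305/17]
step 2: P̄ = F·P·Fᵀ + Q = [38833/17 38799/17; 38799/17 38833/17]
step 2: y = z − H·x̄ = [-1]
step 2: S = H·P̄·Hᵀ + R = [17]
step 2: K = P̄·Hᵀ·S⁻¹ = [4/17; -4/17]
step 2: x' = x̄ + K·y = [-77, -1301/17]
step 2: P' = (I − K·H)·P̄ = [38817/17 38815/17; 38815/17 38817/17]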